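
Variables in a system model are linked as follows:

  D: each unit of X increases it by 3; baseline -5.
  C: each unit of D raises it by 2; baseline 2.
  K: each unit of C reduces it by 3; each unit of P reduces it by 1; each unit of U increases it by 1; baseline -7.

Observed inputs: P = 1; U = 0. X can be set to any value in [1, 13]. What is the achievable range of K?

Substituting into the C equation gives C = 6*X - 8.
Substituting into the K equation gives K = -18*X + 16.
Linear in X, so extremes are at the endpoints: X = 1 gives K = -2; X = 13 gives K = -218.

-218 to -2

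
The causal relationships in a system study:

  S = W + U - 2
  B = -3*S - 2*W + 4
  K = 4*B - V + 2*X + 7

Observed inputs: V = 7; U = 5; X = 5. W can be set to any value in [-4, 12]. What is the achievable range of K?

-250 to 70

Substituting into the S equation gives S = W + 3.
This gives B = -5*W - 5.
This gives K = -20*W - 10.
Linear in W, so extremes are at the endpoints: W = -4 gives K = 70; W = 12 gives K = -250.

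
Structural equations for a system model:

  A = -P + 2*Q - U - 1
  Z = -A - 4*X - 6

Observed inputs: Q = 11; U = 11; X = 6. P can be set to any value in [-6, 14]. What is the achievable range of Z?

Substituting into the A equation gives A = -P + 10.
Substituting into the Z equation gives Z = P - 40.
Linear in P, so extremes are at the endpoints: P = -6 gives Z = -46; P = 14 gives Z = -26.

-46 to -26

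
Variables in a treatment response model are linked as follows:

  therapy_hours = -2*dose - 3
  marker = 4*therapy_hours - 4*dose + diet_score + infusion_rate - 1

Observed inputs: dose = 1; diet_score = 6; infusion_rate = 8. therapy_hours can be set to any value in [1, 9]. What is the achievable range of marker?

13 to 45

Intervening on therapy_hours fixes its value directly, overriding its dependence on dose.
Substituting into the marker equation gives marker = 4*therapy_hours + 9.
Linear in therapy_hours, so extremes are at the endpoints: therapy_hours = 1 gives marker = 13; therapy_hours = 9 gives marker = 45.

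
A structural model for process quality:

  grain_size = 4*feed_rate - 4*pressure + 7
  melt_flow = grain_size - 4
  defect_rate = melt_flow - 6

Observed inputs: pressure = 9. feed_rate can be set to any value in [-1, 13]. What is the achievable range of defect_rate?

Substituting into the grain_size equation gives grain_size = 4*feed_rate - 29.
So melt_flow = 4*feed_rate - 33.
Substituting into the defect_rate equation gives defect_rate = 4*feed_rate - 39.
Linear in feed_rate, so extremes are at the endpoints: feed_rate = -1 gives defect_rate = -43; feed_rate = 13 gives defect_rate = 13.

-43 to 13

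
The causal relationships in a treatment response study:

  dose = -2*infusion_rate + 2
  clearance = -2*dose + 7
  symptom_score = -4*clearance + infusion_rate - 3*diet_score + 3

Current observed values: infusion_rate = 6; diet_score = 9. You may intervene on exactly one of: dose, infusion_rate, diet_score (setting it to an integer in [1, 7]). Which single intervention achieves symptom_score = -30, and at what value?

set dose = 2

Intervening on dose: with other inputs at their observed values, symptom_score = 8*dose - 46. Solving for -30 gives dose = 2, within [1, 7].
Intervening on infusion_rate: symptom_score = -15*infusion_rate - 36. Reaching -30 requires infusion_rate = -2/5, not an integer.
Intervening on diet_score: symptom_score = -3*diet_score - 99. Reaching -30 requires diet_score = -23, outside [1, 7].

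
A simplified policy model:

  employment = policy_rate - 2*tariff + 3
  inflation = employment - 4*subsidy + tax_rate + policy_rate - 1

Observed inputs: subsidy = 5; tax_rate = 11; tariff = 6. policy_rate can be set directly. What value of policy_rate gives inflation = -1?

policy_rate = 9

Substituting into the employment equation gives employment = policy_rate - 9.
Substituting into the inflation equation gives inflation = 2*policy_rate - 19.
Solve 2*policy_rate - 19 = -1: policy_rate = (-1 + 19) / 2 = 9.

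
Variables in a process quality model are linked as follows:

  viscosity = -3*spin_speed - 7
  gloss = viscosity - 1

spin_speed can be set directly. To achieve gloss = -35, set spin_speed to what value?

Substituting into the gloss equation gives gloss = -3*spin_speed - 8.
Solve -3*spin_speed - 8 = -35: spin_speed = (-35 + 8) / -3 = 9.

spin_speed = 9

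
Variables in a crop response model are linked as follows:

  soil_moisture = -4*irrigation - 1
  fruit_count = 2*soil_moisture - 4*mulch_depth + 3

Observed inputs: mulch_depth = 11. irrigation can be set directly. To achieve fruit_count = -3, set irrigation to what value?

Substituting into the fruit_count equation gives fruit_count = -8*irrigation - 43.
Solve -8*irrigation - 43 = -3: irrigation = (-3 + 43) / -8 = -5.

irrigation = -5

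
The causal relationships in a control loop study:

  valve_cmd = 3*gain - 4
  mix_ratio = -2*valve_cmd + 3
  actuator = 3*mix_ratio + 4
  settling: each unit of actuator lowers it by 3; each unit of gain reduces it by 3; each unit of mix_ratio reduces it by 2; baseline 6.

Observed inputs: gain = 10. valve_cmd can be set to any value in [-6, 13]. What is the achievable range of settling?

-201 to 217

Intervening on valve_cmd fixes its value directly, overriding its dependence on gain.
Substituting into the actuator equation gives actuator = -6*valve_cmd + 13.
Substituting into the settling equation gives settling = 22*valve_cmd - 69.
Linear in valve_cmd, so extremes are at the endpoints: valve_cmd = -6 gives settling = -201; valve_cmd = 13 gives settling = 217.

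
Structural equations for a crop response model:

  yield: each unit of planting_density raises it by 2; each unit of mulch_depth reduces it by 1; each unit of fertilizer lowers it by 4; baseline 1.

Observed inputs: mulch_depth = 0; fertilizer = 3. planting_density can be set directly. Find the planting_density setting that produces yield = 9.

planting_density = 10

Substituting into the yield equation gives yield = 2*planting_density - 11.
Solve 2*planting_density - 11 = 9: planting_density = (9 + 11) / 2 = 10.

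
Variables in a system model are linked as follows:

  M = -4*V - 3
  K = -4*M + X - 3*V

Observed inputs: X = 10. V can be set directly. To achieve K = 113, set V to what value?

V = 7

Substituting into the K equation gives K = 13*V + 22.
Solve 13*V + 22 = 113: V = (113 - 22) / 13 = 7.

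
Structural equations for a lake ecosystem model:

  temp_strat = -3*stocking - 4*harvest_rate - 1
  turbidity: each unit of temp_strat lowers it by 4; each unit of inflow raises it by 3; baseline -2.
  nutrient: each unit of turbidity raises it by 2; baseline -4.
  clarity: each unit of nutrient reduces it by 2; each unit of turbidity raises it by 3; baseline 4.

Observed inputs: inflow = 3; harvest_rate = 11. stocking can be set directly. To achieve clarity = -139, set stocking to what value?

stocking = -3

Substituting into the temp_strat equation gives temp_strat = -3*stocking - 45.
Substituting into the turbidity equation gives turbidity = 12*stocking + 187.
Substituting into the nutrient equation gives nutrient = 24*stocking + 370.
Substituting into the clarity equation gives clarity = -12*stocking - 175.
Solve -12*stocking - 175 = -139: stocking = (-139 + 175) / -12 = -3.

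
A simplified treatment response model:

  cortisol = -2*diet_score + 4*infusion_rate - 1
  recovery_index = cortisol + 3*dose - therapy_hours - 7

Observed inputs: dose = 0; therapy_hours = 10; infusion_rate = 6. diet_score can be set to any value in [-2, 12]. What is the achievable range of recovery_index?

Substituting into the cortisol equation gives cortisol = -2*diet_score + 23.
So recovery_index = -2*diet_score + 6.
Linear in diet_score, so extremes are at the endpoints: diet_score = -2 gives recovery_index = 10; diet_score = 12 gives recovery_index = -18.

-18 to 10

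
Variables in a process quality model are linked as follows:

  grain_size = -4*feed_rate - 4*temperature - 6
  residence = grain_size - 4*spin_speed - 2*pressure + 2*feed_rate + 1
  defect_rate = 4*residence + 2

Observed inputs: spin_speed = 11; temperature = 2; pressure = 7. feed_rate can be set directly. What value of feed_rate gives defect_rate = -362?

feed_rate = 10

Substituting into the grain_size equation gives grain_size = -4*feed_rate - 14.
Substituting into the residence equation gives residence = -2*feed_rate - 71.
defect_rate becomes -8*feed_rate - 282.
Solve -8*feed_rate - 282 = -362: feed_rate = (-362 + 282) / -8 = 10.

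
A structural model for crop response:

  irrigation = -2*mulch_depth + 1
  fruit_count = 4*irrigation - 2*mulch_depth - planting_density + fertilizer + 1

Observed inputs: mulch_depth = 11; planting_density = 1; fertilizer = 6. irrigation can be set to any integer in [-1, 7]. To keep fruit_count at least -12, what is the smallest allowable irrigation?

Intervening on irrigation fixes its value directly, overriding its dependence on mulch_depth.
Substituting into the fruit_count equation gives fruit_count = 4*irrigation - 16.
Require 4*irrigation - 16 ≥ -12, so irrigation ≥ 1.
The smallest integer in [-1, 7] satisfying this is 1.

irrigation = 1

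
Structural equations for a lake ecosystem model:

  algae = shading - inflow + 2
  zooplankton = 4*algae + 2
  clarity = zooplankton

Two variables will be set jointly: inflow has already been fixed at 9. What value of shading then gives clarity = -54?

shading = -7

With inflow held at 9:
Substituting into the algae equation gives algae = shading - 7.
Substituting into the zooplankton equation gives zooplankton = 4*shading - 26.
So clarity = 4*shading - 26.
Solve 4*shading - 26 = -54: shading = (-54 + 26) / 4 = -7.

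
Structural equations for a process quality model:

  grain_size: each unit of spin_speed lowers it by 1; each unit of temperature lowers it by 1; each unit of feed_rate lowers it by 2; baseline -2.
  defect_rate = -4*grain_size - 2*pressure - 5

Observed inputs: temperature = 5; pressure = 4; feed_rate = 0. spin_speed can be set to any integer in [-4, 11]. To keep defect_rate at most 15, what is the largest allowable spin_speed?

Substituting into the grain_size equation gives grain_size = -spin_speed - 7.
Substituting into the defect_rate equation gives defect_rate = 4*spin_speed + 15.
Require 4*spin_speed + 15 ≤ 15, so spin_speed ≤ 0.
The largest integer in [-4, 11] satisfying this is 0.

spin_speed = 0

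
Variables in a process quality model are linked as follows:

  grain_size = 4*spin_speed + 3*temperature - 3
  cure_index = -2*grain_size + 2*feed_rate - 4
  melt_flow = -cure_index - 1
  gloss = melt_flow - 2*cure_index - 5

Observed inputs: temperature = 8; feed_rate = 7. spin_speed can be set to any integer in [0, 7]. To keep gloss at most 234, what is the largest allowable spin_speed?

Substituting into the grain_size equation gives grain_size = 4*spin_speed + 21.
cure_index becomes -8*spin_speed - 32.
So melt_flow = 8*spin_speed + 31.
So gloss = 24*spin_speed + 90.
Require 24*spin_speed + 90 ≤ 234, so spin_speed ≤ 6.
The largest integer in [0, 7] satisfying this is 6.

spin_speed = 6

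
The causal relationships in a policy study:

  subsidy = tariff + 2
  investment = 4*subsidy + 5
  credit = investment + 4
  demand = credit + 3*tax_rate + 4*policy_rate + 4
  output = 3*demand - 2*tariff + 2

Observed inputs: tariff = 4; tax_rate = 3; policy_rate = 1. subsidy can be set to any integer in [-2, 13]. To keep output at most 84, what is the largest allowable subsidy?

Intervening on subsidy fixes its value directly, overriding its dependence on tariff.
Substituting into the credit equation gives credit = 4*subsidy + 9.
Substituting into the demand equation gives demand = 4*subsidy + 26.
output becomes 12*subsidy + 72.
Require 12*subsidy + 72 ≤ 84, so subsidy ≤ 1.
The largest integer in [-2, 13] satisfying this is 1.

subsidy = 1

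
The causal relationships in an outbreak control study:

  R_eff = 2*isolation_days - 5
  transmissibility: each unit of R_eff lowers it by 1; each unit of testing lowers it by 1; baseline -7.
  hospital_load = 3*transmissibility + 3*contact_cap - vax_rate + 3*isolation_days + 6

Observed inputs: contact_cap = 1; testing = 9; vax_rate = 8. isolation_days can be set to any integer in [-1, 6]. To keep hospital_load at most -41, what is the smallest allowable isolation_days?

isolation_days = 3

Substituting into the transmissibility equation gives transmissibility = -2*isolation_days - 11.
So hospital_load = -3*isolation_days - 32.
Require -3*isolation_days - 32 ≤ -41, so isolation_days ≥ 3.
The smallest integer in [-1, 6] satisfying this is 3.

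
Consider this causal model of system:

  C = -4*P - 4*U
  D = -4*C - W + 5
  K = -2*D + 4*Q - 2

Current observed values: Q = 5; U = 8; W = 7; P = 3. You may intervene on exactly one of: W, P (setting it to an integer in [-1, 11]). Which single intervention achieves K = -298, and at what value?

set P = 2

Intervening on W: K = 2*W - 344. Reaching -298 requires W = 23, outside [-1, 11].
Intervening on P: with other inputs at their observed values, K = -32*P - 234. Solving for -298 gives P = 2, within [-1, 11].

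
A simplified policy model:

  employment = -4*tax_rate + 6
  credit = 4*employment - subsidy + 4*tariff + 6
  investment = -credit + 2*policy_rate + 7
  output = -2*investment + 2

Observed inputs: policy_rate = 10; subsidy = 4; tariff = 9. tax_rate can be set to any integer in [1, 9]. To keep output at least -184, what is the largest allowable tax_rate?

Substituting into the credit equation gives credit = -16*tax_rate + 62.
Substituting into the investment equation gives investment = 16*tax_rate - 35.
So output = -32*tax_rate + 72.
Require -32*tax_rate + 72 ≥ -184, so tax_rate ≤ 8.
The largest integer in [1, 9] satisfying this is 8.

tax_rate = 8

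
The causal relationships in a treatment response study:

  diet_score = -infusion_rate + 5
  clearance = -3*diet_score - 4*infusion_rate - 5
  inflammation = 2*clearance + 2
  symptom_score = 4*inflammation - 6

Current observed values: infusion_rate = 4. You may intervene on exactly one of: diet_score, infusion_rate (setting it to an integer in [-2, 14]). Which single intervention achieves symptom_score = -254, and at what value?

set infusion_rate = 12

Intervening on diet_score: symptom_score = -24*diet_score - 166. Reaching -254 requires diet_score = 11/3, not an integer.
Intervening on infusion_rate: with other inputs at their observed values, symptom_score = -8*infusion_rate - 158. Solving for -254 gives infusion_rate = 12, within [-2, 14].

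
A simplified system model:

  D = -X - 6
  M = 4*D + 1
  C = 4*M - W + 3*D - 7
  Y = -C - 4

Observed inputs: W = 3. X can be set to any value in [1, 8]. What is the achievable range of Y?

Substituting into the M equation gives M = -4*X - 23.
C becomes -19*X - 120.
Substituting into the Y equation gives Y = 19*X + 116.
Linear in X, so extremes are at the endpoints: X = 1 gives Y = 135; X = 8 gives Y = 268.

135 to 268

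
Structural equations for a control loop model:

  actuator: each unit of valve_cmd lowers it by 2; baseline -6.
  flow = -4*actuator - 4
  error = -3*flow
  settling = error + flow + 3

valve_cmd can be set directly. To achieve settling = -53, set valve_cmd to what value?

valve_cmd = 1

Substituting into the flow equation gives flow = 8*valve_cmd + 20.
This gives error = -24*valve_cmd - 60.
This gives settling = -16*valve_cmd - 37.
Solve -16*valve_cmd - 37 = -53: valve_cmd = (-53 + 37) / -16 = 1.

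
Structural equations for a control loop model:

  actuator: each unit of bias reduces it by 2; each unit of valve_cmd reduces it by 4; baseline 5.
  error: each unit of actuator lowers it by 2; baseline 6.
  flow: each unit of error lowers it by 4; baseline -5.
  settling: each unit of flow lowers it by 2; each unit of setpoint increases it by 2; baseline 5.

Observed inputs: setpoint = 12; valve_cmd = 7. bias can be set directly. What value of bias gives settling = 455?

Substituting into the actuator equation gives actuator = -2*bias - 23.
Substituting into the error equation gives error = 4*bias + 52.
Substituting into the flow equation gives flow = -16*bias - 213.
This gives settling = 32*bias + 455.
Solve 32*bias + 455 = 455: bias = (455 - 455) / 32 = 0.

bias = 0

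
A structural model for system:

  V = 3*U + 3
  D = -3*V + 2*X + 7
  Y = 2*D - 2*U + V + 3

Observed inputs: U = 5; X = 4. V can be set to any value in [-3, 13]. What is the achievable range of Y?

Intervening on V fixes its value directly, overriding its dependence on U.
Substituting into the D equation gives D = -3*V + 15.
This gives Y = -5*V + 23.
Linear in V, so extremes are at the endpoints: V = -3 gives Y = 38; V = 13 gives Y = -42.

-42 to 38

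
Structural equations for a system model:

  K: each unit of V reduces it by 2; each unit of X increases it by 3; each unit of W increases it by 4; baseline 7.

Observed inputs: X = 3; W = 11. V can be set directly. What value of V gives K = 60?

Substituting into the K equation gives K = -2*V + 60.
Solve -2*V + 60 = 60: V = (60 - 60) / -2 = 0.

V = 0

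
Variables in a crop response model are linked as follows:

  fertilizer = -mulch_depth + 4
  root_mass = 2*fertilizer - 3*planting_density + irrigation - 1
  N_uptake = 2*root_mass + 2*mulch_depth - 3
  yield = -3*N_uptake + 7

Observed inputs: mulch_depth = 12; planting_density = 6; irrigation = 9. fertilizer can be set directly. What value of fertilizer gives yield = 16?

fertilizer = -1

Intervening on fertilizer fixes its value directly, overriding its dependence on mulch_depth.
Substituting into the root_mass equation gives root_mass = 2*fertilizer - 10.
Substituting into the N_uptake equation gives N_uptake = 4*fertilizer + 1.
yield becomes -12*fertilizer + 4.
Solve -12*fertilizer + 4 = 16: fertilizer = (16 - 4) / -12 = -1.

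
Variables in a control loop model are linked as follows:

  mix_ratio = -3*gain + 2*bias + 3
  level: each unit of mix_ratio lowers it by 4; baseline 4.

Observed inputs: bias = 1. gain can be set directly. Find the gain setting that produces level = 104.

gain = 10

Substituting into the mix_ratio equation gives mix_ratio = -3*gain + 5.
Substituting into the level equation gives level = 12*gain - 16.
Solve 12*gain - 16 = 104: gain = (104 + 16) / 12 = 10.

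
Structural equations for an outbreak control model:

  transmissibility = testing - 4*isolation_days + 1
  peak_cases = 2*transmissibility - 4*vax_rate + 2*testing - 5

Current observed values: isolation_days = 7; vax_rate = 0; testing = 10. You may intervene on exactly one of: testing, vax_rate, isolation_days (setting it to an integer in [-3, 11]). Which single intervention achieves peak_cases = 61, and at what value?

Intervening on testing: peak_cases = 4*testing - 59. Reaching 61 requires testing = 30, outside [-3, 11].
Intervening on vax_rate: peak_cases = -4*vax_rate - 19. Reaching 61 requires vax_rate = -20, outside [-3, 11].
Intervening on isolation_days: with other inputs at their observed values, peak_cases = -8*isolation_days + 37. Solving for 61 gives isolation_days = -3, within [-3, 11].

set isolation_days = -3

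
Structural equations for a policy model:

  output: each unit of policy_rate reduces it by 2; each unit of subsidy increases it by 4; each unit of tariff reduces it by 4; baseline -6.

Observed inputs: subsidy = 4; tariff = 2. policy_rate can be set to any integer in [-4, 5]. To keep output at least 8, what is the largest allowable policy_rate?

Substituting into the output equation gives output = -2*policy_rate + 2.
Require -2*policy_rate + 2 ≥ 8, so policy_rate ≤ -3.
The largest integer in [-4, 5] satisfying this is -3.

policy_rate = -3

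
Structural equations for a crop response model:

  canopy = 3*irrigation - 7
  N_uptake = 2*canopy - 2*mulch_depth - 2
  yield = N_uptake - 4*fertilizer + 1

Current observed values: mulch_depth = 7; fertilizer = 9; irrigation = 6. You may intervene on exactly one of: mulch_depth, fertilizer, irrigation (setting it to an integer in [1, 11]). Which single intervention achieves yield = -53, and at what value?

set irrigation = 2

Intervening on mulch_depth: yield = -2*mulch_depth - 15. Reaching -53 requires mulch_depth = 19, outside [1, 11].
Intervening on fertilizer: yield = -4*fertilizer + 7. Reaching -53 requires fertilizer = 15, outside [1, 11].
Intervening on irrigation: with other inputs at their observed values, yield = 6*irrigation - 65. Solving for -53 gives irrigation = 2, within [1, 11].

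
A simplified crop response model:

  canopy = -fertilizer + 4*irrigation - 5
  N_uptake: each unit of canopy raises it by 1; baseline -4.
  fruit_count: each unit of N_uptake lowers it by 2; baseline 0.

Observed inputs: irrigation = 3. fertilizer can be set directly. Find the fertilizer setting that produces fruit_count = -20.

Substituting into the canopy equation gives canopy = -fertilizer + 7.
This gives N_uptake = -fertilizer + 3.
Substituting into the fruit_count equation gives fruit_count = 2*fertilizer - 6.
Solve 2*fertilizer - 6 = -20: fertilizer = (-20 + 6) / 2 = -7.

fertilizer = -7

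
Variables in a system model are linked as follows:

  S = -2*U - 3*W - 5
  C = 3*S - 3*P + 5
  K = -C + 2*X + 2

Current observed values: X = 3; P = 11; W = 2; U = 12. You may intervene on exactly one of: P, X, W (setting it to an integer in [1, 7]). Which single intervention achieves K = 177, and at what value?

Intervening on P: K = 3*P + 108. Reaching 177 requires P = 23, outside [1, 7].
Intervening on X: K = 2*X + 135. Reaching 177 requires X = 21, outside [1, 7].
Intervening on W: with other inputs at their observed values, K = 9*W + 123. Solving for 177 gives W = 6, within [1, 7].

set W = 6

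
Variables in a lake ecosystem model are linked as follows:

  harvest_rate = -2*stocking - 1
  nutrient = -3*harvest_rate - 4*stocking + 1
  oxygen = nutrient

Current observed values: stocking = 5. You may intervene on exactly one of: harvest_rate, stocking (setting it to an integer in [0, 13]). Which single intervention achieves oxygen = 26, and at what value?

set stocking = 11

Intervening on harvest_rate: oxygen = -3*harvest_rate - 19. Reaching 26 requires harvest_rate = -15, outside [0, 13].
Intervening on stocking: with other inputs at their observed values, oxygen = 2*stocking + 4. Solving for 26 gives stocking = 11, within [0, 13].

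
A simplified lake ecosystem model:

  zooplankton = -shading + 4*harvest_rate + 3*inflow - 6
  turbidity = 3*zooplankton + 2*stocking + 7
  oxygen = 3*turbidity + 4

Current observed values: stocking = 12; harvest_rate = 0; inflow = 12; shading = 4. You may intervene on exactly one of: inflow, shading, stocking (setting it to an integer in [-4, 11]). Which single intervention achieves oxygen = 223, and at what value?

Intervening on inflow: with other inputs at their observed values, oxygen = 27*inflow + 7. Solving for 223 gives inflow = 8, within [-4, 11].
Intervening on shading: oxygen = -9*shading + 367. Reaching 223 requires shading = 16, outside [-4, 11].
Intervening on stocking: oxygen = 6*stocking + 259. Reaching 223 requires stocking = -6, outside [-4, 11].

set inflow = 8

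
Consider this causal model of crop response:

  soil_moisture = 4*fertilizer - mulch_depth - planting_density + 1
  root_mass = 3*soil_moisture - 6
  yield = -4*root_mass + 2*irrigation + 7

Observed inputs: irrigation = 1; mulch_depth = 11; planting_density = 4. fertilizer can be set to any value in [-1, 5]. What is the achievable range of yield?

-39 to 249

Substituting into the soil_moisture equation gives soil_moisture = 4*fertilizer - 14.
So root_mass = 12*fertilizer - 48.
Substituting into the yield equation gives yield = -48*fertilizer + 201.
Linear in fertilizer, so extremes are at the endpoints: fertilizer = -1 gives yield = 249; fertilizer = 5 gives yield = -39.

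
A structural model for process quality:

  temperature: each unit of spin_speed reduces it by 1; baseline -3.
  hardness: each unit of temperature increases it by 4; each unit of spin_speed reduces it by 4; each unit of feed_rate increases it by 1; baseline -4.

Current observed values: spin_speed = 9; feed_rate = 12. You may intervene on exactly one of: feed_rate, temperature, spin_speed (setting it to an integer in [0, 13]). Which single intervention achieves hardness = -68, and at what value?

Intervening on feed_rate: hardness = feed_rate - 88. Reaching -68 requires feed_rate = 20, outside [0, 13].
Intervening on temperature: hardness = 4*temperature - 28. Reaching -68 requires temperature = -10, outside [0, 13].
Intervening on spin_speed: with other inputs at their observed values, hardness = -8*spin_speed - 4. Solving for -68 gives spin_speed = 8, within [0, 13].

set spin_speed = 8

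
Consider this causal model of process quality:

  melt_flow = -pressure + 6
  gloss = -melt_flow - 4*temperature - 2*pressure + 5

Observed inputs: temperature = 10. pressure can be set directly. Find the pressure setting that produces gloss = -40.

Substituting into the gloss equation gives gloss = -pressure - 41.
Solve -pressure - 41 = -40: pressure = (-40 + 41) / -1 = -1.

pressure = -1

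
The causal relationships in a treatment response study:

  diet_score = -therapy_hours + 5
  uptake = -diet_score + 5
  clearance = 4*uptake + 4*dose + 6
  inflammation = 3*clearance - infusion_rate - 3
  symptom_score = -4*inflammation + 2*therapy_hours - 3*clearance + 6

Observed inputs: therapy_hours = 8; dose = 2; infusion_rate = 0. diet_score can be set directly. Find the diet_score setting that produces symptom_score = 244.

Intervening on diet_score fixes its value directly, overriding its dependence on therapy_hours.
Substituting into the clearance equation gives clearance = -4*diet_score + 34.
Substituting into the inflammation equation gives inflammation = -12*diet_score + 99.
So symptom_score = 60*diet_score - 476.
Solve 60*diet_score - 476 = 244: diet_score = (244 + 476) / 60 = 12.

diet_score = 12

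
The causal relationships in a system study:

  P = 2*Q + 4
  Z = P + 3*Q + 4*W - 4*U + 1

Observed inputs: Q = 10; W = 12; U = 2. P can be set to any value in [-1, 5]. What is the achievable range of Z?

70 to 76

Intervening on P fixes its value directly, overriding its dependence on Q.
Substituting into the Z equation gives Z = P + 71.
Linear in P, so extremes are at the endpoints: P = -1 gives Z = 70; P = 5 gives Z = 76.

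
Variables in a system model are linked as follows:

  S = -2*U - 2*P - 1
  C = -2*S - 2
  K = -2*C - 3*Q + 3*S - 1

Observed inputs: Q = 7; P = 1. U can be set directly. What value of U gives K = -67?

U = 2

Substituting into the S equation gives S = -2*U - 3.
Substituting into the C equation gives C = 4*U + 4.
K becomes -14*U - 39.
Solve -14*U - 39 = -67: U = (-67 + 39) / -14 = 2.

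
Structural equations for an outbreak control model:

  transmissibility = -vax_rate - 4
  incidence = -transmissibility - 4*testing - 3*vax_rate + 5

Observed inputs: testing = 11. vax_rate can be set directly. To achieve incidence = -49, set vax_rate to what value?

vax_rate = 7

Substituting into the incidence equation gives incidence = -2*vax_rate - 35.
Solve -2*vax_rate - 35 = -49: vax_rate = (-49 + 35) / -2 = 7.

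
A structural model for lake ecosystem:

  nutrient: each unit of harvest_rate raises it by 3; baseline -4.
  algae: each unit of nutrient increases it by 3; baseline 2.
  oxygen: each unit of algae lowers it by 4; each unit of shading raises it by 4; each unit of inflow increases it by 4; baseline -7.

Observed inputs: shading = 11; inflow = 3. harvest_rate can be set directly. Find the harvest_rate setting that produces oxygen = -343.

Substituting into the algae equation gives algae = 9*harvest_rate - 10.
So oxygen = -36*harvest_rate + 89.
Solve -36*harvest_rate + 89 = -343: harvest_rate = (-343 - 89) / -36 = 12.

harvest_rate = 12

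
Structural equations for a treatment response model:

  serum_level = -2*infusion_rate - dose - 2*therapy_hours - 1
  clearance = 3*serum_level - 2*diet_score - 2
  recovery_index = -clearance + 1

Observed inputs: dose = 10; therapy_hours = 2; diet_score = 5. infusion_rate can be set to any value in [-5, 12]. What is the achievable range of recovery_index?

28 to 130

Substituting into the serum_level equation gives serum_level = -2*infusion_rate - 15.
This gives clearance = -6*infusion_rate - 57.
recovery_index becomes 6*infusion_rate + 58.
Linear in infusion_rate, so extremes are at the endpoints: infusion_rate = -5 gives recovery_index = 28; infusion_rate = 12 gives recovery_index = 130.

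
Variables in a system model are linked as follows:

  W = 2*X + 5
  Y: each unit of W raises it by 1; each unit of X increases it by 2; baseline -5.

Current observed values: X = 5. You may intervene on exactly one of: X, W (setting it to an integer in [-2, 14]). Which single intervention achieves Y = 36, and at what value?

set X = 9

Intervening on X: with other inputs at their observed values, Y = 4*X. Solving for 36 gives X = 9, within [-2, 14].
Intervening on W: Y = W + 5. Reaching 36 requires W = 31, outside [-2, 14].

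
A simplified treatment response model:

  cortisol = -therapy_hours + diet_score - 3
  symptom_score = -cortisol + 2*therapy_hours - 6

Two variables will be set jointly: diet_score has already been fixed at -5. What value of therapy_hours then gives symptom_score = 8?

therapy_hours = 2

With diet_score held at -5:
Substituting into the cortisol equation gives cortisol = -therapy_hours - 8.
Substituting into the symptom_score equation gives symptom_score = 3*therapy_hours + 2.
Solve 3*therapy_hours + 2 = 8: therapy_hours = (8 - 2) / 3 = 2.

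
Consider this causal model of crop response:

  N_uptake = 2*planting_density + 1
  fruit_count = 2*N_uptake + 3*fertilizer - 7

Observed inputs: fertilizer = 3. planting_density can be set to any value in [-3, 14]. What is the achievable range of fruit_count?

Substituting into the fruit_count equation gives fruit_count = 4*planting_density + 4.
Linear in planting_density, so extremes are at the endpoints: planting_density = -3 gives fruit_count = -8; planting_density = 14 gives fruit_count = 60.

-8 to 60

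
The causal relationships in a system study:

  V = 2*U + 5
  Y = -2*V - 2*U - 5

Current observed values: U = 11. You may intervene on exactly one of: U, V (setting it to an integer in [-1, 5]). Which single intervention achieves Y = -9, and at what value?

set U = -1

Intervening on U: with other inputs at their observed values, Y = -6*U - 15. Solving for -9 gives U = -1, within [-1, 5].
Intervening on V: Y = -2*V - 27. Reaching -9 requires V = -9, outside [-1, 5].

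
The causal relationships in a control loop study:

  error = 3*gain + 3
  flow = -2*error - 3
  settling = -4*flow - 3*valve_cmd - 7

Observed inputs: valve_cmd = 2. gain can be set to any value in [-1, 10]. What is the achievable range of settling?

Substituting into the flow equation gives flow = -6*gain - 9.
So settling = 24*gain + 23.
Linear in gain, so extremes are at the endpoints: gain = -1 gives settling = -1; gain = 10 gives settling = 263.

-1 to 263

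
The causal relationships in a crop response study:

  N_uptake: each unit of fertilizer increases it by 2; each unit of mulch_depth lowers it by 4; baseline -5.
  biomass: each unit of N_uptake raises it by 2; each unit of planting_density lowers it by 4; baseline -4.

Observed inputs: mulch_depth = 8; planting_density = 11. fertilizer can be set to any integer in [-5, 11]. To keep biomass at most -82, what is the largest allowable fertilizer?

fertilizer = 10

Substituting into the N_uptake equation gives N_uptake = 2*fertilizer - 37.
Substituting into the biomass equation gives biomass = 4*fertilizer - 122.
Require 4*fertilizer - 122 ≤ -82, so fertilizer ≤ 10.
The largest integer in [-5, 11] satisfying this is 10.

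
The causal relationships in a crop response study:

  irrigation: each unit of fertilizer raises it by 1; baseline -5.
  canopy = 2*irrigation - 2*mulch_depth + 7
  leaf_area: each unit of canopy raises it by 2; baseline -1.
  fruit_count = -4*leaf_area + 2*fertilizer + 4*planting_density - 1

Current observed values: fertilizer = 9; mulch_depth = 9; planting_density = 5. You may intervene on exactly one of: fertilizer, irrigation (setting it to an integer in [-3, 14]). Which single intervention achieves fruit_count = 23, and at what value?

Intervening on fertilizer: with other inputs at their observed values, fruit_count = -14*fertilizer + 191. Solving for 23 gives fertilizer = 12, within [-3, 14].
Intervening on irrigation: fruit_count = -16*irrigation + 129. Reaching 23 requires irrigation = 53/8, not an integer.

set fertilizer = 12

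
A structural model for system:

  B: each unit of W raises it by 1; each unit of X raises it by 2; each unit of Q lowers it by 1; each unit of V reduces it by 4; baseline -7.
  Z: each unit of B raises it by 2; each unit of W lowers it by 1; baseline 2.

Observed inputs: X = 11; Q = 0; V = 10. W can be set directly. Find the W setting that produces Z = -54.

W = -6

Substituting into the B equation gives B = W - 25.
Substituting into the Z equation gives Z = W - 48.
Solve W - 48 = -54: W = (-54 + 48) / 1 = -6.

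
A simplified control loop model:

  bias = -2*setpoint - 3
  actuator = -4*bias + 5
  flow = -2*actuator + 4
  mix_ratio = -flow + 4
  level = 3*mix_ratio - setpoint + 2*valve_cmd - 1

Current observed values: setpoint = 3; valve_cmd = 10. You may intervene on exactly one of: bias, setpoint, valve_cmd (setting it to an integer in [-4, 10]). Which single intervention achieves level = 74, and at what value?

set setpoint = -1

Intervening on bias: level = -24*bias + 46. Reaching 74 requires bias = -7/6, not an integer.
Intervening on setpoint: with other inputs at their observed values, level = 47*setpoint + 121. Solving for 74 gives setpoint = -1, within [-4, 10].
Intervening on valve_cmd: level = 2*valve_cmd + 242. Reaching 74 requires valve_cmd = -84, outside [-4, 10].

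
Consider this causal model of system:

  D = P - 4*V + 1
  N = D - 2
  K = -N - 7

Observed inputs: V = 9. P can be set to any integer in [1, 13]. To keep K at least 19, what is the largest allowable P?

P = 11

Substituting into the D equation gives D = P - 35.
This gives N = P - 37.
Substituting into the K equation gives K = -P + 30.
Require -P + 30 ≥ 19, so P ≤ 11.
The largest integer in [1, 13] satisfying this is 11.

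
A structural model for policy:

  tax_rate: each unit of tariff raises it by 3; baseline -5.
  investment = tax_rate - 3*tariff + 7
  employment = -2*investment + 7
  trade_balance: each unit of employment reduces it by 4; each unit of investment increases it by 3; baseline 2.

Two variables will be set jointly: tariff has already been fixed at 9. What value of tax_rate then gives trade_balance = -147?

With tariff held at 9:
Intervening on tax_rate fixes its value directly, overriding its dependence on tariff.
Substituting into the investment equation gives investment = tax_rate - 20.
So employment = -2*tax_rate + 47.
Substituting into the trade_balance equation gives trade_balance = 11*tax_rate - 246.
Solve 11*tax_rate - 246 = -147: tax_rate = (-147 + 246) / 11 = 9.

tax_rate = 9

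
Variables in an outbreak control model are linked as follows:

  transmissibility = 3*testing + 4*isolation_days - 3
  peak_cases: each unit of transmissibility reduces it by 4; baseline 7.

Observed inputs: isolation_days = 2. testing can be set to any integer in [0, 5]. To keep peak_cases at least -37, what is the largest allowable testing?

Substituting into the transmissibility equation gives transmissibility = 3*testing + 5.
Substituting into the peak_cases equation gives peak_cases = -12*testing - 13.
Require -12*testing - 13 ≥ -37, so testing ≤ 2.
The largest integer in [0, 5] satisfying this is 2.

testing = 2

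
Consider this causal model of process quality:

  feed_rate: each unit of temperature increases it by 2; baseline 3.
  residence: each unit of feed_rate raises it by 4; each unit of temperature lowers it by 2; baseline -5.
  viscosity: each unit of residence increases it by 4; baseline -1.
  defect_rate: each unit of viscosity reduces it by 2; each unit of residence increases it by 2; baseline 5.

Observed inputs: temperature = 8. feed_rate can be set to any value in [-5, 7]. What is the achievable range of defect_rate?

Intervening on feed_rate fixes its value directly, overriding its dependence on temperature.
Substituting into the residence equation gives residence = 4*feed_rate - 21.
So viscosity = 16*feed_rate - 85.
Substituting into the defect_rate equation gives defect_rate = -24*feed_rate + 133.
Linear in feed_rate, so extremes are at the endpoints: feed_rate = -5 gives defect_rate = 253; feed_rate = 7 gives defect_rate = -35.

-35 to 253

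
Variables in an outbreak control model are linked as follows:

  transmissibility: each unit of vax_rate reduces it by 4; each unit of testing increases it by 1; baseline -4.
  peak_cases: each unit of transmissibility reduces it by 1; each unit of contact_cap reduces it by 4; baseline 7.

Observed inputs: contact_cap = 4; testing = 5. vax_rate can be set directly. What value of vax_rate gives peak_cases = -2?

vax_rate = 2

Substituting into the transmissibility equation gives transmissibility = -4*vax_rate + 1.
Substituting into the peak_cases equation gives peak_cases = 4*vax_rate - 10.
Solve 4*vax_rate - 10 = -2: vax_rate = (-2 + 10) / 4 = 2.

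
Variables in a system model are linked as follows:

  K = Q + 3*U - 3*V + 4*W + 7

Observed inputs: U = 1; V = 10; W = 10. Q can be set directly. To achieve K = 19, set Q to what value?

Q = -1

Substituting into the K equation gives K = Q + 20.
Solve Q + 20 = 19: Q = (19 - 20) / 1 = -1.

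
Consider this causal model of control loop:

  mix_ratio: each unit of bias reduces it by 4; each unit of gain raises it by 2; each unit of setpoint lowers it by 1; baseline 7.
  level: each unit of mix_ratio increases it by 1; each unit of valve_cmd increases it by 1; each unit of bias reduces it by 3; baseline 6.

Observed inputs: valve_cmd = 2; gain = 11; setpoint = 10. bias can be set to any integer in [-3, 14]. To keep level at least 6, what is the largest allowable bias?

Substituting into the mix_ratio equation gives mix_ratio = -4*bias + 19.
level becomes -7*bias + 27.
Require -7*bias + 27 ≥ 6, so bias ≤ 3.
The largest integer in [-3, 14] satisfying this is 3.

bias = 3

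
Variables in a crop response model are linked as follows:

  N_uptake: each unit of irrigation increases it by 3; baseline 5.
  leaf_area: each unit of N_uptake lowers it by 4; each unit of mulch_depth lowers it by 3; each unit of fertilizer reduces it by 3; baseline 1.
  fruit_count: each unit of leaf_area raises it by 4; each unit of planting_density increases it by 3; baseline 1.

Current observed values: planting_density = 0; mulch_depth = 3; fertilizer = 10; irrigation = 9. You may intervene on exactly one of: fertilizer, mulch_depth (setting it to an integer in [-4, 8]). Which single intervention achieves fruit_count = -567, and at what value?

set fertilizer = 2

Intervening on fertilizer: with other inputs at their observed values, fruit_count = -12*fertilizer - 543. Solving for -567 gives fertilizer = 2, within [-4, 8].
Intervening on mulch_depth: fruit_count = -12*mulch_depth - 627. Reaching -567 requires mulch_depth = -5, outside [-4, 8].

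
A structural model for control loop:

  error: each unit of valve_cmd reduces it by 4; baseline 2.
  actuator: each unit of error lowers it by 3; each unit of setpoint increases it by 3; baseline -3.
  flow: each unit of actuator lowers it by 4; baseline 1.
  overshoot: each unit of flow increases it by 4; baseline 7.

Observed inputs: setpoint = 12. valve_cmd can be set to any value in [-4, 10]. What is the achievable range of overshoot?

Substituting into the actuator equation gives actuator = 12*valve_cmd + 27.
flow becomes -48*valve_cmd - 107.
So overshoot = -192*valve_cmd - 421.
Linear in valve_cmd, so extremes are at the endpoints: valve_cmd = -4 gives overshoot = 347; valve_cmd = 10 gives overshoot = -2341.

-2341 to 347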